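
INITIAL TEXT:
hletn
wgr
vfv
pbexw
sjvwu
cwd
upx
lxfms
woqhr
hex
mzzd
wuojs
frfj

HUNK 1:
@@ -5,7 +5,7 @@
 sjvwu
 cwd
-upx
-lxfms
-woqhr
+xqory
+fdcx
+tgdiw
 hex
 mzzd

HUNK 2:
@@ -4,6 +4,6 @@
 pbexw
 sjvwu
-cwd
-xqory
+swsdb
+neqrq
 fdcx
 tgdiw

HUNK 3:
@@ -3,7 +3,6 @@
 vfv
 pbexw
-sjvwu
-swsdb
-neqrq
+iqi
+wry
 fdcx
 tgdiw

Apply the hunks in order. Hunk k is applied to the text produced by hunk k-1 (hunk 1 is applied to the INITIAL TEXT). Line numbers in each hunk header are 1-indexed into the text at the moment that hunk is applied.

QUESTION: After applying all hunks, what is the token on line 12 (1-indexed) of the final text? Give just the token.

Answer: frfj

Derivation:
Hunk 1: at line 5 remove [upx,lxfms,woqhr] add [xqory,fdcx,tgdiw] -> 13 lines: hletn wgr vfv pbexw sjvwu cwd xqory fdcx tgdiw hex mzzd wuojs frfj
Hunk 2: at line 4 remove [cwd,xqory] add [swsdb,neqrq] -> 13 lines: hletn wgr vfv pbexw sjvwu swsdb neqrq fdcx tgdiw hex mzzd wuojs frfj
Hunk 3: at line 3 remove [sjvwu,swsdb,neqrq] add [iqi,wry] -> 12 lines: hletn wgr vfv pbexw iqi wry fdcx tgdiw hex mzzd wuojs frfj
Final line 12: frfj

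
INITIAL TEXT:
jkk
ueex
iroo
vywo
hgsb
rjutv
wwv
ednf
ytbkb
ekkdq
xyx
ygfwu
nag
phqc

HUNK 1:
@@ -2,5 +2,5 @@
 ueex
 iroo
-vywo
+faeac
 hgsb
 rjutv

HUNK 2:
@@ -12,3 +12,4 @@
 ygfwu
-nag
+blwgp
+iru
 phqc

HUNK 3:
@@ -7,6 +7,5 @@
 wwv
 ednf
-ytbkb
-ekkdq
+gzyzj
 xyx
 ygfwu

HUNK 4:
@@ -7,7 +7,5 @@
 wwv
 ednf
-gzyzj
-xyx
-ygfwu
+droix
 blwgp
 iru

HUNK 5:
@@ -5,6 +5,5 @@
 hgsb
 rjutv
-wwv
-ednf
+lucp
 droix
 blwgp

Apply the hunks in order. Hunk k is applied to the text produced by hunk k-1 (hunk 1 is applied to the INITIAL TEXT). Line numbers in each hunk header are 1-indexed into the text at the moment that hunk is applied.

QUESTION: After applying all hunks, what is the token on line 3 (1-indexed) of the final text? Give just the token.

Hunk 1: at line 2 remove [vywo] add [faeac] -> 14 lines: jkk ueex iroo faeac hgsb rjutv wwv ednf ytbkb ekkdq xyx ygfwu nag phqc
Hunk 2: at line 12 remove [nag] add [blwgp,iru] -> 15 lines: jkk ueex iroo faeac hgsb rjutv wwv ednf ytbkb ekkdq xyx ygfwu blwgp iru phqc
Hunk 3: at line 7 remove [ytbkb,ekkdq] add [gzyzj] -> 14 lines: jkk ueex iroo faeac hgsb rjutv wwv ednf gzyzj xyx ygfwu blwgp iru phqc
Hunk 4: at line 7 remove [gzyzj,xyx,ygfwu] add [droix] -> 12 lines: jkk ueex iroo faeac hgsb rjutv wwv ednf droix blwgp iru phqc
Hunk 5: at line 5 remove [wwv,ednf] add [lucp] -> 11 lines: jkk ueex iroo faeac hgsb rjutv lucp droix blwgp iru phqc
Final line 3: iroo

Answer: iroo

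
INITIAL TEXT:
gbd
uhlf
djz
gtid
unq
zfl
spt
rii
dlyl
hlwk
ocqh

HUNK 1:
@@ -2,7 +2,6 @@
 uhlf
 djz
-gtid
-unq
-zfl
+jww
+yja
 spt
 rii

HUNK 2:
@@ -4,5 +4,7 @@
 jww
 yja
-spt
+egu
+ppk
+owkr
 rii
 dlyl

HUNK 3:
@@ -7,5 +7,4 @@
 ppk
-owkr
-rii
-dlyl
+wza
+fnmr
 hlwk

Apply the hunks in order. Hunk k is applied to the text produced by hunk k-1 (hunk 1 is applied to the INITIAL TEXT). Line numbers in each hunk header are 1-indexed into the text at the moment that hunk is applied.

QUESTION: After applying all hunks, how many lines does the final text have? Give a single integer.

Answer: 11

Derivation:
Hunk 1: at line 2 remove [gtid,unq,zfl] add [jww,yja] -> 10 lines: gbd uhlf djz jww yja spt rii dlyl hlwk ocqh
Hunk 2: at line 4 remove [spt] add [egu,ppk,owkr] -> 12 lines: gbd uhlf djz jww yja egu ppk owkr rii dlyl hlwk ocqh
Hunk 3: at line 7 remove [owkr,rii,dlyl] add [wza,fnmr] -> 11 lines: gbd uhlf djz jww yja egu ppk wza fnmr hlwk ocqh
Final line count: 11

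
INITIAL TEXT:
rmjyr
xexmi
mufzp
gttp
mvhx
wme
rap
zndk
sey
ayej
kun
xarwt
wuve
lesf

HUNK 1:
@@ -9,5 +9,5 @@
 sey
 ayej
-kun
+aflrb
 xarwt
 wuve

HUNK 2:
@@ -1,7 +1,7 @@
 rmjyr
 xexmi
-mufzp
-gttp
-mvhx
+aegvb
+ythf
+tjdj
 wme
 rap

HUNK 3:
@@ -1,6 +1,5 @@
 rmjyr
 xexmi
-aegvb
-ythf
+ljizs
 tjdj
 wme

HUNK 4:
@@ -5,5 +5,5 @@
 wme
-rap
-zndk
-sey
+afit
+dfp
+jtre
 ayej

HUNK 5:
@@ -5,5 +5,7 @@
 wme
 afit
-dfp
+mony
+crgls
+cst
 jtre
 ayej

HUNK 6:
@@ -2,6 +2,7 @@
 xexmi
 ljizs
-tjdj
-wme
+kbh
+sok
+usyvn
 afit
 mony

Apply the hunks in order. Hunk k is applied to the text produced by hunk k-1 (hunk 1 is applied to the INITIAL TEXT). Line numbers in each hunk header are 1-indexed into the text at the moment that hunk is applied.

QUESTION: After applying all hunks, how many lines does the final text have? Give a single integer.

Answer: 16

Derivation:
Hunk 1: at line 9 remove [kun] add [aflrb] -> 14 lines: rmjyr xexmi mufzp gttp mvhx wme rap zndk sey ayej aflrb xarwt wuve lesf
Hunk 2: at line 1 remove [mufzp,gttp,mvhx] add [aegvb,ythf,tjdj] -> 14 lines: rmjyr xexmi aegvb ythf tjdj wme rap zndk sey ayej aflrb xarwt wuve lesf
Hunk 3: at line 1 remove [aegvb,ythf] add [ljizs] -> 13 lines: rmjyr xexmi ljizs tjdj wme rap zndk sey ayej aflrb xarwt wuve lesf
Hunk 4: at line 5 remove [rap,zndk,sey] add [afit,dfp,jtre] -> 13 lines: rmjyr xexmi ljizs tjdj wme afit dfp jtre ayej aflrb xarwt wuve lesf
Hunk 5: at line 5 remove [dfp] add [mony,crgls,cst] -> 15 lines: rmjyr xexmi ljizs tjdj wme afit mony crgls cst jtre ayej aflrb xarwt wuve lesf
Hunk 6: at line 2 remove [tjdj,wme] add [kbh,sok,usyvn] -> 16 lines: rmjyr xexmi ljizs kbh sok usyvn afit mony crgls cst jtre ayej aflrb xarwt wuve lesf
Final line count: 16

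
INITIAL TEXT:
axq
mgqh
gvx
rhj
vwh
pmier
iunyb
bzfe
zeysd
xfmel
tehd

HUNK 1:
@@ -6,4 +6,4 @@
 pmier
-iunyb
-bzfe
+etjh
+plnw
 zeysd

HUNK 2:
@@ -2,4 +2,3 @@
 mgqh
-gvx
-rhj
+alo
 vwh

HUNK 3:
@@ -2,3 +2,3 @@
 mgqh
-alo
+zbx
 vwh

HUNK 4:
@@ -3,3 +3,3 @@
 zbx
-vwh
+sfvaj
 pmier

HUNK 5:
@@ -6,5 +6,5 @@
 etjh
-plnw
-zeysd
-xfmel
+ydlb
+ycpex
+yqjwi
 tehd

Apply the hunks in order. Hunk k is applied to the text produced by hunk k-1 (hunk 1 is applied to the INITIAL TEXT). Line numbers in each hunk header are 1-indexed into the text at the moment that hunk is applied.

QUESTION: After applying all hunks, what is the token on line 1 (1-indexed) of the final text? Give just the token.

Answer: axq

Derivation:
Hunk 1: at line 6 remove [iunyb,bzfe] add [etjh,plnw] -> 11 lines: axq mgqh gvx rhj vwh pmier etjh plnw zeysd xfmel tehd
Hunk 2: at line 2 remove [gvx,rhj] add [alo] -> 10 lines: axq mgqh alo vwh pmier etjh plnw zeysd xfmel tehd
Hunk 3: at line 2 remove [alo] add [zbx] -> 10 lines: axq mgqh zbx vwh pmier etjh plnw zeysd xfmel tehd
Hunk 4: at line 3 remove [vwh] add [sfvaj] -> 10 lines: axq mgqh zbx sfvaj pmier etjh plnw zeysd xfmel tehd
Hunk 5: at line 6 remove [plnw,zeysd,xfmel] add [ydlb,ycpex,yqjwi] -> 10 lines: axq mgqh zbx sfvaj pmier etjh ydlb ycpex yqjwi tehd
Final line 1: axq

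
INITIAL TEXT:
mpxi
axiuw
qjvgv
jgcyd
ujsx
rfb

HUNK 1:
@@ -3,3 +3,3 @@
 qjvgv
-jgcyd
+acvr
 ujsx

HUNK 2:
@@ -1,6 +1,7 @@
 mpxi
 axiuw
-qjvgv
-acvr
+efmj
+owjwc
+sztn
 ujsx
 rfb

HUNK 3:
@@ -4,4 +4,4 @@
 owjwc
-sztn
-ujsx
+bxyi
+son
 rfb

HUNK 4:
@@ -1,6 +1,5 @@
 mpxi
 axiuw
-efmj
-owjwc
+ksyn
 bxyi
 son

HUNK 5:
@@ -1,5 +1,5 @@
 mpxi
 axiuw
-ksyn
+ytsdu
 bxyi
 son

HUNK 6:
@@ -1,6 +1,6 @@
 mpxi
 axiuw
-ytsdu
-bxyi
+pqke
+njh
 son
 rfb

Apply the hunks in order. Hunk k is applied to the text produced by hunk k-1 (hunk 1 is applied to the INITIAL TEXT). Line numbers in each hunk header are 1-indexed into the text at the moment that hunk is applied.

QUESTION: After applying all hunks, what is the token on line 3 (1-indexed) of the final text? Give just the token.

Hunk 1: at line 3 remove [jgcyd] add [acvr] -> 6 lines: mpxi axiuw qjvgv acvr ujsx rfb
Hunk 2: at line 1 remove [qjvgv,acvr] add [efmj,owjwc,sztn] -> 7 lines: mpxi axiuw efmj owjwc sztn ujsx rfb
Hunk 3: at line 4 remove [sztn,ujsx] add [bxyi,son] -> 7 lines: mpxi axiuw efmj owjwc bxyi son rfb
Hunk 4: at line 1 remove [efmj,owjwc] add [ksyn] -> 6 lines: mpxi axiuw ksyn bxyi son rfb
Hunk 5: at line 1 remove [ksyn] add [ytsdu] -> 6 lines: mpxi axiuw ytsdu bxyi son rfb
Hunk 6: at line 1 remove [ytsdu,bxyi] add [pqke,njh] -> 6 lines: mpxi axiuw pqke njh son rfb
Final line 3: pqke

Answer: pqke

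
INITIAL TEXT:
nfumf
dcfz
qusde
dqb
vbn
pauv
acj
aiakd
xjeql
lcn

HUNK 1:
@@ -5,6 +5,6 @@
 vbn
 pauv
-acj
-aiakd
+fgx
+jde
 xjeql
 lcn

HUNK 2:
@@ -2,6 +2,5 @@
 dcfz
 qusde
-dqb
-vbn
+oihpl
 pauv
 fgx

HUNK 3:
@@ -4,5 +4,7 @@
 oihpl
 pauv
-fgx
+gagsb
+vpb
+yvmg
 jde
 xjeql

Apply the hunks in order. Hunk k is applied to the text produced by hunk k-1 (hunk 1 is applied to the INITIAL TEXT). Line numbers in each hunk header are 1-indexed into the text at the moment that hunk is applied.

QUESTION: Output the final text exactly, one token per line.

Answer: nfumf
dcfz
qusde
oihpl
pauv
gagsb
vpb
yvmg
jde
xjeql
lcn

Derivation:
Hunk 1: at line 5 remove [acj,aiakd] add [fgx,jde] -> 10 lines: nfumf dcfz qusde dqb vbn pauv fgx jde xjeql lcn
Hunk 2: at line 2 remove [dqb,vbn] add [oihpl] -> 9 lines: nfumf dcfz qusde oihpl pauv fgx jde xjeql lcn
Hunk 3: at line 4 remove [fgx] add [gagsb,vpb,yvmg] -> 11 lines: nfumf dcfz qusde oihpl pauv gagsb vpb yvmg jde xjeql lcn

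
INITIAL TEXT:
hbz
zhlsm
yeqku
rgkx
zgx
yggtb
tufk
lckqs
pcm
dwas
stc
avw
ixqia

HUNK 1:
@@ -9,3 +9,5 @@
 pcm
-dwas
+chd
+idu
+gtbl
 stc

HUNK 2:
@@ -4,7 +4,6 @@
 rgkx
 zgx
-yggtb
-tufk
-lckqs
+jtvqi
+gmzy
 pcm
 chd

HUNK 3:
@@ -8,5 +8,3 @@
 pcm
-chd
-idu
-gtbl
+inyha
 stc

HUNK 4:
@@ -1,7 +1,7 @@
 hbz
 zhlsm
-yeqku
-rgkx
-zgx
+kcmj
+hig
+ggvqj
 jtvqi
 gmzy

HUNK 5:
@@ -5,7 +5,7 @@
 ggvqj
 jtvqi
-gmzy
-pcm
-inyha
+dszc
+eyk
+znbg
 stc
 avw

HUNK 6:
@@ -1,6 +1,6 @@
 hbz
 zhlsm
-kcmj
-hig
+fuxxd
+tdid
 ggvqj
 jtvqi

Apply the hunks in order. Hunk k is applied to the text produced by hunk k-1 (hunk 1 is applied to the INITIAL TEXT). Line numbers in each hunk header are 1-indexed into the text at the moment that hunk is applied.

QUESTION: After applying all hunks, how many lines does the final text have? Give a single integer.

Answer: 12

Derivation:
Hunk 1: at line 9 remove [dwas] add [chd,idu,gtbl] -> 15 lines: hbz zhlsm yeqku rgkx zgx yggtb tufk lckqs pcm chd idu gtbl stc avw ixqia
Hunk 2: at line 4 remove [yggtb,tufk,lckqs] add [jtvqi,gmzy] -> 14 lines: hbz zhlsm yeqku rgkx zgx jtvqi gmzy pcm chd idu gtbl stc avw ixqia
Hunk 3: at line 8 remove [chd,idu,gtbl] add [inyha] -> 12 lines: hbz zhlsm yeqku rgkx zgx jtvqi gmzy pcm inyha stc avw ixqia
Hunk 4: at line 1 remove [yeqku,rgkx,zgx] add [kcmj,hig,ggvqj] -> 12 lines: hbz zhlsm kcmj hig ggvqj jtvqi gmzy pcm inyha stc avw ixqia
Hunk 5: at line 5 remove [gmzy,pcm,inyha] add [dszc,eyk,znbg] -> 12 lines: hbz zhlsm kcmj hig ggvqj jtvqi dszc eyk znbg stc avw ixqia
Hunk 6: at line 1 remove [kcmj,hig] add [fuxxd,tdid] -> 12 lines: hbz zhlsm fuxxd tdid ggvqj jtvqi dszc eyk znbg stc avw ixqia
Final line count: 12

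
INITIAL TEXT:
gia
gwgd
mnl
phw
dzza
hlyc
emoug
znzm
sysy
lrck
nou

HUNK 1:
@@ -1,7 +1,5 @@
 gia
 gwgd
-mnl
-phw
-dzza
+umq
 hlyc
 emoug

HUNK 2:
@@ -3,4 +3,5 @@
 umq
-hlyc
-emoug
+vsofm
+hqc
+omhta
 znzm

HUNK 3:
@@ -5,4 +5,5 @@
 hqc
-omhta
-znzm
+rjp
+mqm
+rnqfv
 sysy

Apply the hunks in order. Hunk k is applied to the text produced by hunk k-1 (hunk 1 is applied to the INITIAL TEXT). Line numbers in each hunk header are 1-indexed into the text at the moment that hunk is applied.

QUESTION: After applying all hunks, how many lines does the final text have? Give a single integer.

Answer: 11

Derivation:
Hunk 1: at line 1 remove [mnl,phw,dzza] add [umq] -> 9 lines: gia gwgd umq hlyc emoug znzm sysy lrck nou
Hunk 2: at line 3 remove [hlyc,emoug] add [vsofm,hqc,omhta] -> 10 lines: gia gwgd umq vsofm hqc omhta znzm sysy lrck nou
Hunk 3: at line 5 remove [omhta,znzm] add [rjp,mqm,rnqfv] -> 11 lines: gia gwgd umq vsofm hqc rjp mqm rnqfv sysy lrck nou
Final line count: 11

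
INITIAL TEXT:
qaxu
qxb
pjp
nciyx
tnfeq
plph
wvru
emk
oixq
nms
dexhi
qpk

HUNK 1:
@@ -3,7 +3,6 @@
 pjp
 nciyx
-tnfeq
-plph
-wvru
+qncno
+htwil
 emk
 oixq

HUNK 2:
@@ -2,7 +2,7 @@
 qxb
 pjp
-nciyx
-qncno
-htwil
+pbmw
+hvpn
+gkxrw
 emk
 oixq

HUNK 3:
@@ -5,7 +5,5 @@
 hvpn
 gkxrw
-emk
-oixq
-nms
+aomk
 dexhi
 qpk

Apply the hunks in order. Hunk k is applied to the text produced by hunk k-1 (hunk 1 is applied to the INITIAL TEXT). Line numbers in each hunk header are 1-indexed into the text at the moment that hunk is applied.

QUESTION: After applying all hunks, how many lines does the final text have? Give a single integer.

Hunk 1: at line 3 remove [tnfeq,plph,wvru] add [qncno,htwil] -> 11 lines: qaxu qxb pjp nciyx qncno htwil emk oixq nms dexhi qpk
Hunk 2: at line 2 remove [nciyx,qncno,htwil] add [pbmw,hvpn,gkxrw] -> 11 lines: qaxu qxb pjp pbmw hvpn gkxrw emk oixq nms dexhi qpk
Hunk 3: at line 5 remove [emk,oixq,nms] add [aomk] -> 9 lines: qaxu qxb pjp pbmw hvpn gkxrw aomk dexhi qpk
Final line count: 9

Answer: 9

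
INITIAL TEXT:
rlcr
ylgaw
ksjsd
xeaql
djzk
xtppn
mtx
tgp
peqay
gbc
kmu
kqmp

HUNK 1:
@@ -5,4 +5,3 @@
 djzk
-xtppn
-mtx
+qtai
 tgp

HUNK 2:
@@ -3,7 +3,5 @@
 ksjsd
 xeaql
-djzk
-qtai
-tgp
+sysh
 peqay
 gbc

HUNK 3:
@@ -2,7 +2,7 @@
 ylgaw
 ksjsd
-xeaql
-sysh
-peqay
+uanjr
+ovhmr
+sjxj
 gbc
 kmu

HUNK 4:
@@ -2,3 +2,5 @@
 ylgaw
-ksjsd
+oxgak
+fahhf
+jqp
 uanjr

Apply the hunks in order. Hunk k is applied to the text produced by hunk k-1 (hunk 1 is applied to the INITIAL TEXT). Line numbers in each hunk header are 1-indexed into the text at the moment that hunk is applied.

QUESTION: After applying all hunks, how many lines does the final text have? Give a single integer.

Hunk 1: at line 5 remove [xtppn,mtx] add [qtai] -> 11 lines: rlcr ylgaw ksjsd xeaql djzk qtai tgp peqay gbc kmu kqmp
Hunk 2: at line 3 remove [djzk,qtai,tgp] add [sysh] -> 9 lines: rlcr ylgaw ksjsd xeaql sysh peqay gbc kmu kqmp
Hunk 3: at line 2 remove [xeaql,sysh,peqay] add [uanjr,ovhmr,sjxj] -> 9 lines: rlcr ylgaw ksjsd uanjr ovhmr sjxj gbc kmu kqmp
Hunk 4: at line 2 remove [ksjsd] add [oxgak,fahhf,jqp] -> 11 lines: rlcr ylgaw oxgak fahhf jqp uanjr ovhmr sjxj gbc kmu kqmp
Final line count: 11

Answer: 11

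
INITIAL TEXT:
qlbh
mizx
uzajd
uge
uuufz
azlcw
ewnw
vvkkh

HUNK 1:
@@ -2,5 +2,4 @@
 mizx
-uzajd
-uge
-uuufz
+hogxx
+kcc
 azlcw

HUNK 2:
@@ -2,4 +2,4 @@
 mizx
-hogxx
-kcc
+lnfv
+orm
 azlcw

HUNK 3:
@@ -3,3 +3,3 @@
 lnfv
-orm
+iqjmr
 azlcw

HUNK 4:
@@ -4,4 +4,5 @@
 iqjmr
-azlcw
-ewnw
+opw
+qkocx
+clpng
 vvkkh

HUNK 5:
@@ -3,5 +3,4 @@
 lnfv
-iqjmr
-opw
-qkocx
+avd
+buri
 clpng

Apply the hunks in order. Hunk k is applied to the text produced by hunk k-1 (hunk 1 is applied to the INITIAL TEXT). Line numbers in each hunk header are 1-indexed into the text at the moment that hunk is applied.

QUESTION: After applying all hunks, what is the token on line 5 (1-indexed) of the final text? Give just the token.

Hunk 1: at line 2 remove [uzajd,uge,uuufz] add [hogxx,kcc] -> 7 lines: qlbh mizx hogxx kcc azlcw ewnw vvkkh
Hunk 2: at line 2 remove [hogxx,kcc] add [lnfv,orm] -> 7 lines: qlbh mizx lnfv orm azlcw ewnw vvkkh
Hunk 3: at line 3 remove [orm] add [iqjmr] -> 7 lines: qlbh mizx lnfv iqjmr azlcw ewnw vvkkh
Hunk 4: at line 4 remove [azlcw,ewnw] add [opw,qkocx,clpng] -> 8 lines: qlbh mizx lnfv iqjmr opw qkocx clpng vvkkh
Hunk 5: at line 3 remove [iqjmr,opw,qkocx] add [avd,buri] -> 7 lines: qlbh mizx lnfv avd buri clpng vvkkh
Final line 5: buri

Answer: buri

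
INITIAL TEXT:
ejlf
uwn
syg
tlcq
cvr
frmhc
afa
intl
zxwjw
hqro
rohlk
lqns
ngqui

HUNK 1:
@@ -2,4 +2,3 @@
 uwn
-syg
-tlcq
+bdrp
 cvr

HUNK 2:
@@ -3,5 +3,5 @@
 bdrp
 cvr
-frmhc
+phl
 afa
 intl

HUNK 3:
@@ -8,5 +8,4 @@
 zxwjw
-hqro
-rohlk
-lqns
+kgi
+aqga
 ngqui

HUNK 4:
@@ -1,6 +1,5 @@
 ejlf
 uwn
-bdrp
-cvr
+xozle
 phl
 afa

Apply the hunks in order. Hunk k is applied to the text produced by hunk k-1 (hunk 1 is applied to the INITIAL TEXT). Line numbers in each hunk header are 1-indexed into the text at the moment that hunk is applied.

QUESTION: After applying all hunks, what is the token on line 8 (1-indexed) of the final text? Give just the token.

Hunk 1: at line 2 remove [syg,tlcq] add [bdrp] -> 12 lines: ejlf uwn bdrp cvr frmhc afa intl zxwjw hqro rohlk lqns ngqui
Hunk 2: at line 3 remove [frmhc] add [phl] -> 12 lines: ejlf uwn bdrp cvr phl afa intl zxwjw hqro rohlk lqns ngqui
Hunk 3: at line 8 remove [hqro,rohlk,lqns] add [kgi,aqga] -> 11 lines: ejlf uwn bdrp cvr phl afa intl zxwjw kgi aqga ngqui
Hunk 4: at line 1 remove [bdrp,cvr] add [xozle] -> 10 lines: ejlf uwn xozle phl afa intl zxwjw kgi aqga ngqui
Final line 8: kgi

Answer: kgi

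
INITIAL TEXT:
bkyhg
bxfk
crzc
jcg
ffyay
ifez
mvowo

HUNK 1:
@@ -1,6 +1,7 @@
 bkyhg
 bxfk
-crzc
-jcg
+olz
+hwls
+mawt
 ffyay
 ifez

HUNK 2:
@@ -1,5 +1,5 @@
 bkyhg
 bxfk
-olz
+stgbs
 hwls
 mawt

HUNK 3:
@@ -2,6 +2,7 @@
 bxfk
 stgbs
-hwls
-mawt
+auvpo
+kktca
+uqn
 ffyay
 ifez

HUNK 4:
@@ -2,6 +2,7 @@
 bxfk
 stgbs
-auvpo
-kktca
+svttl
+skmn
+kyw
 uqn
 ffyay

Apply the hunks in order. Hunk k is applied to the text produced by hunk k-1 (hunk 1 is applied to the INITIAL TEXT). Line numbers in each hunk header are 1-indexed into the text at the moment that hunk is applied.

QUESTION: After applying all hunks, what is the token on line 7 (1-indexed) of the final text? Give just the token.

Hunk 1: at line 1 remove [crzc,jcg] add [olz,hwls,mawt] -> 8 lines: bkyhg bxfk olz hwls mawt ffyay ifez mvowo
Hunk 2: at line 1 remove [olz] add [stgbs] -> 8 lines: bkyhg bxfk stgbs hwls mawt ffyay ifez mvowo
Hunk 3: at line 2 remove [hwls,mawt] add [auvpo,kktca,uqn] -> 9 lines: bkyhg bxfk stgbs auvpo kktca uqn ffyay ifez mvowo
Hunk 4: at line 2 remove [auvpo,kktca] add [svttl,skmn,kyw] -> 10 lines: bkyhg bxfk stgbs svttl skmn kyw uqn ffyay ifez mvowo
Final line 7: uqn

Answer: uqn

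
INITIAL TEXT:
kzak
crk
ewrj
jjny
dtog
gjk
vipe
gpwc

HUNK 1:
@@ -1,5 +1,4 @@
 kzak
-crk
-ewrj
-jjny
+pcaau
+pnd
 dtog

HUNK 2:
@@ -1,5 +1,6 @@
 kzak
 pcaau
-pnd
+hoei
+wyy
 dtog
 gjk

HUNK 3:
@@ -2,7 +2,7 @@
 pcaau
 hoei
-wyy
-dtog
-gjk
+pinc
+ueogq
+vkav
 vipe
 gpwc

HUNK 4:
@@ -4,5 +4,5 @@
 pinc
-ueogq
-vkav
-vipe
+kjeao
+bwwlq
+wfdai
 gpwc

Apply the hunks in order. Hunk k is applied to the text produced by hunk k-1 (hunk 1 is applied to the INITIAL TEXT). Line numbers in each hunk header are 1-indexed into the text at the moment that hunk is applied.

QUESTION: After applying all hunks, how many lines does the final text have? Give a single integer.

Hunk 1: at line 1 remove [crk,ewrj,jjny] add [pcaau,pnd] -> 7 lines: kzak pcaau pnd dtog gjk vipe gpwc
Hunk 2: at line 1 remove [pnd] add [hoei,wyy] -> 8 lines: kzak pcaau hoei wyy dtog gjk vipe gpwc
Hunk 3: at line 2 remove [wyy,dtog,gjk] add [pinc,ueogq,vkav] -> 8 lines: kzak pcaau hoei pinc ueogq vkav vipe gpwc
Hunk 4: at line 4 remove [ueogq,vkav,vipe] add [kjeao,bwwlq,wfdai] -> 8 lines: kzak pcaau hoei pinc kjeao bwwlq wfdai gpwc
Final line count: 8

Answer: 8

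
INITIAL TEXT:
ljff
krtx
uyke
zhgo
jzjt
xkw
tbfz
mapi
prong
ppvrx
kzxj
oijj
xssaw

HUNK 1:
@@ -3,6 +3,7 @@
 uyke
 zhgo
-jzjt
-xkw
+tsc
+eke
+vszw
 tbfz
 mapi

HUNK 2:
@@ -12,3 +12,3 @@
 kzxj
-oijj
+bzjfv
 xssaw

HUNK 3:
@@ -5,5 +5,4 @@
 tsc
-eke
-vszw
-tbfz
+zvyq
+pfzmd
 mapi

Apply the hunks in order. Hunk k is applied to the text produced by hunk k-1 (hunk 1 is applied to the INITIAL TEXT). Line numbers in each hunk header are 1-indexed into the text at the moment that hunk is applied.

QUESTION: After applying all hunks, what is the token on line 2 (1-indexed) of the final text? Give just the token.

Hunk 1: at line 3 remove [jzjt,xkw] add [tsc,eke,vszw] -> 14 lines: ljff krtx uyke zhgo tsc eke vszw tbfz mapi prong ppvrx kzxj oijj xssaw
Hunk 2: at line 12 remove [oijj] add [bzjfv] -> 14 lines: ljff krtx uyke zhgo tsc eke vszw tbfz mapi prong ppvrx kzxj bzjfv xssaw
Hunk 3: at line 5 remove [eke,vszw,tbfz] add [zvyq,pfzmd] -> 13 lines: ljff krtx uyke zhgo tsc zvyq pfzmd mapi prong ppvrx kzxj bzjfv xssaw
Final line 2: krtx

Answer: krtx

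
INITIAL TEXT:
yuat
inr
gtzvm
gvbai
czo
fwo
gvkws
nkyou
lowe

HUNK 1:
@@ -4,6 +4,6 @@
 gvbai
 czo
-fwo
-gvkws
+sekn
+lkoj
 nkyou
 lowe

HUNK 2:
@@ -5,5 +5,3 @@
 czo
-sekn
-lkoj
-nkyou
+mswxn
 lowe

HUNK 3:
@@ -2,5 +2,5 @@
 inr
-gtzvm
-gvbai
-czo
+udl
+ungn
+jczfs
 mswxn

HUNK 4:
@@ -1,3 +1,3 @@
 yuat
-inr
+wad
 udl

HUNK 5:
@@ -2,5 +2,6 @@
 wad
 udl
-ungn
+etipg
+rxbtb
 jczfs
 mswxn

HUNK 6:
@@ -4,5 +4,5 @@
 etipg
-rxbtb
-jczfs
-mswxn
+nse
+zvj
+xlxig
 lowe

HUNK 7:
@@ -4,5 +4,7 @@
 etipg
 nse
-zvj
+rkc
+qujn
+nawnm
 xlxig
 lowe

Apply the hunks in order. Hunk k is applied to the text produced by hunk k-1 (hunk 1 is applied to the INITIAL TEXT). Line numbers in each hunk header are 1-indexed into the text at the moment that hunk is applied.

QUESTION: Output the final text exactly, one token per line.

Answer: yuat
wad
udl
etipg
nse
rkc
qujn
nawnm
xlxig
lowe

Derivation:
Hunk 1: at line 4 remove [fwo,gvkws] add [sekn,lkoj] -> 9 lines: yuat inr gtzvm gvbai czo sekn lkoj nkyou lowe
Hunk 2: at line 5 remove [sekn,lkoj,nkyou] add [mswxn] -> 7 lines: yuat inr gtzvm gvbai czo mswxn lowe
Hunk 3: at line 2 remove [gtzvm,gvbai,czo] add [udl,ungn,jczfs] -> 7 lines: yuat inr udl ungn jczfs mswxn lowe
Hunk 4: at line 1 remove [inr] add [wad] -> 7 lines: yuat wad udl ungn jczfs mswxn lowe
Hunk 5: at line 2 remove [ungn] add [etipg,rxbtb] -> 8 lines: yuat wad udl etipg rxbtb jczfs mswxn lowe
Hunk 6: at line 4 remove [rxbtb,jczfs,mswxn] add [nse,zvj,xlxig] -> 8 lines: yuat wad udl etipg nse zvj xlxig lowe
Hunk 7: at line 4 remove [zvj] add [rkc,qujn,nawnm] -> 10 lines: yuat wad udl etipg nse rkc qujn nawnm xlxig lowe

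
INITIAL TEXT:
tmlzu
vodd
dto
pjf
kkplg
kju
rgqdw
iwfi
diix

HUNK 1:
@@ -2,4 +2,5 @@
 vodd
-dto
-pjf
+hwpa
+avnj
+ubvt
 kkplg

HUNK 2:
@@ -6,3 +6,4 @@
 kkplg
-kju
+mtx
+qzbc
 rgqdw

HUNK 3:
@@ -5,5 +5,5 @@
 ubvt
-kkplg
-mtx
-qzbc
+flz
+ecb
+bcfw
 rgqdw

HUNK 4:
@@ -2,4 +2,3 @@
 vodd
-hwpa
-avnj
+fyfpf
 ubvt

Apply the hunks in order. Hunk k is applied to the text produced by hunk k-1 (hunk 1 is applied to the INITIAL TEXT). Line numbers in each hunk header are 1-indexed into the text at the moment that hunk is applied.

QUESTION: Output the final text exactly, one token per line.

Hunk 1: at line 2 remove [dto,pjf] add [hwpa,avnj,ubvt] -> 10 lines: tmlzu vodd hwpa avnj ubvt kkplg kju rgqdw iwfi diix
Hunk 2: at line 6 remove [kju] add [mtx,qzbc] -> 11 lines: tmlzu vodd hwpa avnj ubvt kkplg mtx qzbc rgqdw iwfi diix
Hunk 3: at line 5 remove [kkplg,mtx,qzbc] add [flz,ecb,bcfw] -> 11 lines: tmlzu vodd hwpa avnj ubvt flz ecb bcfw rgqdw iwfi diix
Hunk 4: at line 2 remove [hwpa,avnj] add [fyfpf] -> 10 lines: tmlzu vodd fyfpf ubvt flz ecb bcfw rgqdw iwfi diix

Answer: tmlzu
vodd
fyfpf
ubvt
flz
ecb
bcfw
rgqdw
iwfi
diix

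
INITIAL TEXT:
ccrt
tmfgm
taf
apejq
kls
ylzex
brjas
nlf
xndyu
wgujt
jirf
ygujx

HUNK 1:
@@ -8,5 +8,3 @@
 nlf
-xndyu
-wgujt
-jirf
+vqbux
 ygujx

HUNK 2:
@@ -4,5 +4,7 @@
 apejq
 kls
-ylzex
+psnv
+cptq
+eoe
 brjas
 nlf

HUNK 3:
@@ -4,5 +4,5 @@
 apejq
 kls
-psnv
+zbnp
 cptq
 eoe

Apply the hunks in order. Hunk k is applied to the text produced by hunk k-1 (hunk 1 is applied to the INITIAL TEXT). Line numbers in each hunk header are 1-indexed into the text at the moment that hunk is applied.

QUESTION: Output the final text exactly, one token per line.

Hunk 1: at line 8 remove [xndyu,wgujt,jirf] add [vqbux] -> 10 lines: ccrt tmfgm taf apejq kls ylzex brjas nlf vqbux ygujx
Hunk 2: at line 4 remove [ylzex] add [psnv,cptq,eoe] -> 12 lines: ccrt tmfgm taf apejq kls psnv cptq eoe brjas nlf vqbux ygujx
Hunk 3: at line 4 remove [psnv] add [zbnp] -> 12 lines: ccrt tmfgm taf apejq kls zbnp cptq eoe brjas nlf vqbux ygujx

Answer: ccrt
tmfgm
taf
apejq
kls
zbnp
cptq
eoe
brjas
nlf
vqbux
ygujx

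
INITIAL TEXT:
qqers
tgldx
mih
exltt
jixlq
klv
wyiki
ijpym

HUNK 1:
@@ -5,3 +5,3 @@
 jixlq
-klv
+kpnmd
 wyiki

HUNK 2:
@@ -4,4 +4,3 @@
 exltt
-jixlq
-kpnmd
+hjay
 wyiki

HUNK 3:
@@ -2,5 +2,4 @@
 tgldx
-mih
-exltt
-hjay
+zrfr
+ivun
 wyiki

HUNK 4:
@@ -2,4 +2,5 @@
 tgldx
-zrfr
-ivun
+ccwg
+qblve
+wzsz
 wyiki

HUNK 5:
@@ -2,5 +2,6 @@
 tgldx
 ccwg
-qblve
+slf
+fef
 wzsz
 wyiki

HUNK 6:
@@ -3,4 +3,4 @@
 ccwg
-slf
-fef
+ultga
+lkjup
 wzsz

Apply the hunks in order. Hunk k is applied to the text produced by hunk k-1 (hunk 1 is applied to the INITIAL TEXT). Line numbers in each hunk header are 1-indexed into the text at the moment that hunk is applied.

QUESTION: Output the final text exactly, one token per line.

Answer: qqers
tgldx
ccwg
ultga
lkjup
wzsz
wyiki
ijpym

Derivation:
Hunk 1: at line 5 remove [klv] add [kpnmd] -> 8 lines: qqers tgldx mih exltt jixlq kpnmd wyiki ijpym
Hunk 2: at line 4 remove [jixlq,kpnmd] add [hjay] -> 7 lines: qqers tgldx mih exltt hjay wyiki ijpym
Hunk 3: at line 2 remove [mih,exltt,hjay] add [zrfr,ivun] -> 6 lines: qqers tgldx zrfr ivun wyiki ijpym
Hunk 4: at line 2 remove [zrfr,ivun] add [ccwg,qblve,wzsz] -> 7 lines: qqers tgldx ccwg qblve wzsz wyiki ijpym
Hunk 5: at line 2 remove [qblve] add [slf,fef] -> 8 lines: qqers tgldx ccwg slf fef wzsz wyiki ijpym
Hunk 6: at line 3 remove [slf,fef] add [ultga,lkjup] -> 8 lines: qqers tgldx ccwg ultga lkjup wzsz wyiki ijpym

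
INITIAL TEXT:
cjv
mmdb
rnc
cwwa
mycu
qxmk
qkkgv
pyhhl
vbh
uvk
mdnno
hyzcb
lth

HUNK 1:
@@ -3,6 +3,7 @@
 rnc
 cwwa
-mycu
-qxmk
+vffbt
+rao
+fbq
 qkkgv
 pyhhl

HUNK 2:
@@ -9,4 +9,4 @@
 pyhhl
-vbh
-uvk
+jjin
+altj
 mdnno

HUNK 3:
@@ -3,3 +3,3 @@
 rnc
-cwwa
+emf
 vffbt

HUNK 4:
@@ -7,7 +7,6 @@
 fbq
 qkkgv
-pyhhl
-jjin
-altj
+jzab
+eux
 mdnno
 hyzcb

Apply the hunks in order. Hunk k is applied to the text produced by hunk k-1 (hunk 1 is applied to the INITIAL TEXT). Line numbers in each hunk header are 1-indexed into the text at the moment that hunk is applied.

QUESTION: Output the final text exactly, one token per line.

Answer: cjv
mmdb
rnc
emf
vffbt
rao
fbq
qkkgv
jzab
eux
mdnno
hyzcb
lth

Derivation:
Hunk 1: at line 3 remove [mycu,qxmk] add [vffbt,rao,fbq] -> 14 lines: cjv mmdb rnc cwwa vffbt rao fbq qkkgv pyhhl vbh uvk mdnno hyzcb lth
Hunk 2: at line 9 remove [vbh,uvk] add [jjin,altj] -> 14 lines: cjv mmdb rnc cwwa vffbt rao fbq qkkgv pyhhl jjin altj mdnno hyzcb lth
Hunk 3: at line 3 remove [cwwa] add [emf] -> 14 lines: cjv mmdb rnc emf vffbt rao fbq qkkgv pyhhl jjin altj mdnno hyzcb lth
Hunk 4: at line 7 remove [pyhhl,jjin,altj] add [jzab,eux] -> 13 lines: cjv mmdb rnc emf vffbt rao fbq qkkgv jzab eux mdnno hyzcb lth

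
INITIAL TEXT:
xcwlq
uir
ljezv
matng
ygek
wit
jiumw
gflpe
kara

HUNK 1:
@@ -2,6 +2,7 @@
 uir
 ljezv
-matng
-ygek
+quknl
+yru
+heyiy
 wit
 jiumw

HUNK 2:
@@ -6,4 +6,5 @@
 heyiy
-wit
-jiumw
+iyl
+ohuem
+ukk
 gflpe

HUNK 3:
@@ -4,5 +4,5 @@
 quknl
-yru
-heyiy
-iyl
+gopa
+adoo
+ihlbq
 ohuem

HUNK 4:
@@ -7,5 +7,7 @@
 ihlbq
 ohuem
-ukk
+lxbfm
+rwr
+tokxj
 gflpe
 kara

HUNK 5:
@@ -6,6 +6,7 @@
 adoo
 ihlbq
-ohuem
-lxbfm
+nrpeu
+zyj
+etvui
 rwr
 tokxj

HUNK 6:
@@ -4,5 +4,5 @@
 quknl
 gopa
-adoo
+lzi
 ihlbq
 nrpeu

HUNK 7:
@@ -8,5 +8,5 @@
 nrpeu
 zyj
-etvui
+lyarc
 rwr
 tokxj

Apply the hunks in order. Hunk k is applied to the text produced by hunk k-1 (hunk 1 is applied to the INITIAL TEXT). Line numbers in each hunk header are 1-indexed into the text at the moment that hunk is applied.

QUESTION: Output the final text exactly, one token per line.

Answer: xcwlq
uir
ljezv
quknl
gopa
lzi
ihlbq
nrpeu
zyj
lyarc
rwr
tokxj
gflpe
kara

Derivation:
Hunk 1: at line 2 remove [matng,ygek] add [quknl,yru,heyiy] -> 10 lines: xcwlq uir ljezv quknl yru heyiy wit jiumw gflpe kara
Hunk 2: at line 6 remove [wit,jiumw] add [iyl,ohuem,ukk] -> 11 lines: xcwlq uir ljezv quknl yru heyiy iyl ohuem ukk gflpe kara
Hunk 3: at line 4 remove [yru,heyiy,iyl] add [gopa,adoo,ihlbq] -> 11 lines: xcwlq uir ljezv quknl gopa adoo ihlbq ohuem ukk gflpe kara
Hunk 4: at line 7 remove [ukk] add [lxbfm,rwr,tokxj] -> 13 lines: xcwlq uir ljezv quknl gopa adoo ihlbq ohuem lxbfm rwr tokxj gflpe kara
Hunk 5: at line 6 remove [ohuem,lxbfm] add [nrpeu,zyj,etvui] -> 14 lines: xcwlq uir ljezv quknl gopa adoo ihlbq nrpeu zyj etvui rwr tokxj gflpe kara
Hunk 6: at line 4 remove [adoo] add [lzi] -> 14 lines: xcwlq uir ljezv quknl gopa lzi ihlbq nrpeu zyj etvui rwr tokxj gflpe kara
Hunk 7: at line 8 remove [etvui] add [lyarc] -> 14 lines: xcwlq uir ljezv quknl gopa lzi ihlbq nrpeu zyj lyarc rwr tokxj gflpe kara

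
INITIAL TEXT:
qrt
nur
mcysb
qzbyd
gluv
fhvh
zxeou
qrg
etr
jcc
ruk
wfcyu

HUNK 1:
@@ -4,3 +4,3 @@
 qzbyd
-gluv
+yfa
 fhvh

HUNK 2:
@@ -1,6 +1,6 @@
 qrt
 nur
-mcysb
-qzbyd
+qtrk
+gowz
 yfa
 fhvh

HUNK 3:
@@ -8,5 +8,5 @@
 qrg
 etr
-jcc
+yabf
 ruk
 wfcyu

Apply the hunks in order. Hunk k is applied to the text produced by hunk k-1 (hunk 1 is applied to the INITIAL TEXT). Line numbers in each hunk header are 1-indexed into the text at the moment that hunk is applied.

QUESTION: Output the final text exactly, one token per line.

Answer: qrt
nur
qtrk
gowz
yfa
fhvh
zxeou
qrg
etr
yabf
ruk
wfcyu

Derivation:
Hunk 1: at line 4 remove [gluv] add [yfa] -> 12 lines: qrt nur mcysb qzbyd yfa fhvh zxeou qrg etr jcc ruk wfcyu
Hunk 2: at line 1 remove [mcysb,qzbyd] add [qtrk,gowz] -> 12 lines: qrt nur qtrk gowz yfa fhvh zxeou qrg etr jcc ruk wfcyu
Hunk 3: at line 8 remove [jcc] add [yabf] -> 12 lines: qrt nur qtrk gowz yfa fhvh zxeou qrg etr yabf ruk wfcyu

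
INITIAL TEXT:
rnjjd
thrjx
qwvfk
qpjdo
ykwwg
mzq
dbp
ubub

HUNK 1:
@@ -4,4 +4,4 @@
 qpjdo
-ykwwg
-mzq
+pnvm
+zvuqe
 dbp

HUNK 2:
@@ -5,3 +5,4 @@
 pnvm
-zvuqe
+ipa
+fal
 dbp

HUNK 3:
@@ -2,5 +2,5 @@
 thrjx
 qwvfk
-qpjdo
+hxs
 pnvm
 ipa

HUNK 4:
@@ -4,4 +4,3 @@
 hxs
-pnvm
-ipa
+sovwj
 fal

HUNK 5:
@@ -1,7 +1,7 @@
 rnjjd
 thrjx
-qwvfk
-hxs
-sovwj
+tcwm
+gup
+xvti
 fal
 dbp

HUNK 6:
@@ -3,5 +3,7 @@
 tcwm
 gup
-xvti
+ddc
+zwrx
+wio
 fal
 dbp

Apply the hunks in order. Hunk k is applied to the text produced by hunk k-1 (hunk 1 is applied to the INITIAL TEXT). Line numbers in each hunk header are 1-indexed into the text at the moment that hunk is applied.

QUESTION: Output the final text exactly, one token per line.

Hunk 1: at line 4 remove [ykwwg,mzq] add [pnvm,zvuqe] -> 8 lines: rnjjd thrjx qwvfk qpjdo pnvm zvuqe dbp ubub
Hunk 2: at line 5 remove [zvuqe] add [ipa,fal] -> 9 lines: rnjjd thrjx qwvfk qpjdo pnvm ipa fal dbp ubub
Hunk 3: at line 2 remove [qpjdo] add [hxs] -> 9 lines: rnjjd thrjx qwvfk hxs pnvm ipa fal dbp ubub
Hunk 4: at line 4 remove [pnvm,ipa] add [sovwj] -> 8 lines: rnjjd thrjx qwvfk hxs sovwj fal dbp ubub
Hunk 5: at line 1 remove [qwvfk,hxs,sovwj] add [tcwm,gup,xvti] -> 8 lines: rnjjd thrjx tcwm gup xvti fal dbp ubub
Hunk 6: at line 3 remove [xvti] add [ddc,zwrx,wio] -> 10 lines: rnjjd thrjx tcwm gup ddc zwrx wio fal dbp ubub

Answer: rnjjd
thrjx
tcwm
gup
ddc
zwrx
wio
fal
dbp
ubub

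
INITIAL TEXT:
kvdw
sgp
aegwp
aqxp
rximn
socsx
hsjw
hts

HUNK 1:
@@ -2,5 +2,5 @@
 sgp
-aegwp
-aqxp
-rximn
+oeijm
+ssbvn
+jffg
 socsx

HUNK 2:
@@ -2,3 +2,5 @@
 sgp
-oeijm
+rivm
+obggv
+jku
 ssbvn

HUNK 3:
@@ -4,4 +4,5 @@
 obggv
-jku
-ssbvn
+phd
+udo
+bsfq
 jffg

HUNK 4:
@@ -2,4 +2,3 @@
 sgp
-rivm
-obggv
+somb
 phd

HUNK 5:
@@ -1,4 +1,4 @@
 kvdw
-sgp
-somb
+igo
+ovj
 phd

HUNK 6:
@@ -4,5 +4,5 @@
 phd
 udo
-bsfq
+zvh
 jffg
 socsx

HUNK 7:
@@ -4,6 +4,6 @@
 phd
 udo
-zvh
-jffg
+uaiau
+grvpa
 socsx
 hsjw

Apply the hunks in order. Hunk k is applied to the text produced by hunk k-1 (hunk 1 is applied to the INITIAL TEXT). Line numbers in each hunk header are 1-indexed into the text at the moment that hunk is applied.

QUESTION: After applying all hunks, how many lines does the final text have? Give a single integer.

Answer: 10

Derivation:
Hunk 1: at line 2 remove [aegwp,aqxp,rximn] add [oeijm,ssbvn,jffg] -> 8 lines: kvdw sgp oeijm ssbvn jffg socsx hsjw hts
Hunk 2: at line 2 remove [oeijm] add [rivm,obggv,jku] -> 10 lines: kvdw sgp rivm obggv jku ssbvn jffg socsx hsjw hts
Hunk 3: at line 4 remove [jku,ssbvn] add [phd,udo,bsfq] -> 11 lines: kvdw sgp rivm obggv phd udo bsfq jffg socsx hsjw hts
Hunk 4: at line 2 remove [rivm,obggv] add [somb] -> 10 lines: kvdw sgp somb phd udo bsfq jffg socsx hsjw hts
Hunk 5: at line 1 remove [sgp,somb] add [igo,ovj] -> 10 lines: kvdw igo ovj phd udo bsfq jffg socsx hsjw hts
Hunk 6: at line 4 remove [bsfq] add [zvh] -> 10 lines: kvdw igo ovj phd udo zvh jffg socsx hsjw hts
Hunk 7: at line 4 remove [zvh,jffg] add [uaiau,grvpa] -> 10 lines: kvdw igo ovj phd udo uaiau grvpa socsx hsjw hts
Final line count: 10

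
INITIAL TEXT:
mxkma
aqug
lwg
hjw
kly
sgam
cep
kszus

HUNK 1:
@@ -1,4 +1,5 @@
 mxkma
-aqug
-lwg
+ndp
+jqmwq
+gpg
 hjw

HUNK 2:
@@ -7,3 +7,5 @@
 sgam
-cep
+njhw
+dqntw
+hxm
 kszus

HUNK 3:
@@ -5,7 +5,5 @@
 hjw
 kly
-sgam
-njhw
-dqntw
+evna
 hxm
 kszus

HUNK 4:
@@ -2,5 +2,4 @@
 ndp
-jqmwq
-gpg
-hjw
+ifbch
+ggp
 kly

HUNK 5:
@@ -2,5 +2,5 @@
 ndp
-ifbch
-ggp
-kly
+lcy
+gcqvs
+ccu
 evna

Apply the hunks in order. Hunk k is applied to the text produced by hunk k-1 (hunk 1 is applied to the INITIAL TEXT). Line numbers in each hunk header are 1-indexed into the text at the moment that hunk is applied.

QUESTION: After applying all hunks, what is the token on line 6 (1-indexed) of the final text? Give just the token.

Answer: evna

Derivation:
Hunk 1: at line 1 remove [aqug,lwg] add [ndp,jqmwq,gpg] -> 9 lines: mxkma ndp jqmwq gpg hjw kly sgam cep kszus
Hunk 2: at line 7 remove [cep] add [njhw,dqntw,hxm] -> 11 lines: mxkma ndp jqmwq gpg hjw kly sgam njhw dqntw hxm kszus
Hunk 3: at line 5 remove [sgam,njhw,dqntw] add [evna] -> 9 lines: mxkma ndp jqmwq gpg hjw kly evna hxm kszus
Hunk 4: at line 2 remove [jqmwq,gpg,hjw] add [ifbch,ggp] -> 8 lines: mxkma ndp ifbch ggp kly evna hxm kszus
Hunk 5: at line 2 remove [ifbch,ggp,kly] add [lcy,gcqvs,ccu] -> 8 lines: mxkma ndp lcy gcqvs ccu evna hxm kszus
Final line 6: evna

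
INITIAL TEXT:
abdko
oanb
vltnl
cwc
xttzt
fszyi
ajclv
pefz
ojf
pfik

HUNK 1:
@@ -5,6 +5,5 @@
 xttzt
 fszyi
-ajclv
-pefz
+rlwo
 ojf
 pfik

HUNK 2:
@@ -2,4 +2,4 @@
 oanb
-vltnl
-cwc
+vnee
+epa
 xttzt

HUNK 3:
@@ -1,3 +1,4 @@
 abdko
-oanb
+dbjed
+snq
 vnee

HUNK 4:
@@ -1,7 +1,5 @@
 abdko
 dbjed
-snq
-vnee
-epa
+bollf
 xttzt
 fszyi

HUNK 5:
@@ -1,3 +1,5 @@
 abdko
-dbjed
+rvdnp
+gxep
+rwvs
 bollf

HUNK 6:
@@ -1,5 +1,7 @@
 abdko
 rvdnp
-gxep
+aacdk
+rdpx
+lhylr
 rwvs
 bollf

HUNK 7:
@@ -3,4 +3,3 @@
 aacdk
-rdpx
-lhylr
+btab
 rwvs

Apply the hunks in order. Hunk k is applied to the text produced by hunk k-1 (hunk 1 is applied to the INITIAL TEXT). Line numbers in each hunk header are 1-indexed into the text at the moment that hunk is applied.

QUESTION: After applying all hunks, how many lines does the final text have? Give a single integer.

Hunk 1: at line 5 remove [ajclv,pefz] add [rlwo] -> 9 lines: abdko oanb vltnl cwc xttzt fszyi rlwo ojf pfik
Hunk 2: at line 2 remove [vltnl,cwc] add [vnee,epa] -> 9 lines: abdko oanb vnee epa xttzt fszyi rlwo ojf pfik
Hunk 3: at line 1 remove [oanb] add [dbjed,snq] -> 10 lines: abdko dbjed snq vnee epa xttzt fszyi rlwo ojf pfik
Hunk 4: at line 1 remove [snq,vnee,epa] add [bollf] -> 8 lines: abdko dbjed bollf xttzt fszyi rlwo ojf pfik
Hunk 5: at line 1 remove [dbjed] add [rvdnp,gxep,rwvs] -> 10 lines: abdko rvdnp gxep rwvs bollf xttzt fszyi rlwo ojf pfik
Hunk 6: at line 1 remove [gxep] add [aacdk,rdpx,lhylr] -> 12 lines: abdko rvdnp aacdk rdpx lhylr rwvs bollf xttzt fszyi rlwo ojf pfik
Hunk 7: at line 3 remove [rdpx,lhylr] add [btab] -> 11 lines: abdko rvdnp aacdk btab rwvs bollf xttzt fszyi rlwo ojf pfik
Final line count: 11

Answer: 11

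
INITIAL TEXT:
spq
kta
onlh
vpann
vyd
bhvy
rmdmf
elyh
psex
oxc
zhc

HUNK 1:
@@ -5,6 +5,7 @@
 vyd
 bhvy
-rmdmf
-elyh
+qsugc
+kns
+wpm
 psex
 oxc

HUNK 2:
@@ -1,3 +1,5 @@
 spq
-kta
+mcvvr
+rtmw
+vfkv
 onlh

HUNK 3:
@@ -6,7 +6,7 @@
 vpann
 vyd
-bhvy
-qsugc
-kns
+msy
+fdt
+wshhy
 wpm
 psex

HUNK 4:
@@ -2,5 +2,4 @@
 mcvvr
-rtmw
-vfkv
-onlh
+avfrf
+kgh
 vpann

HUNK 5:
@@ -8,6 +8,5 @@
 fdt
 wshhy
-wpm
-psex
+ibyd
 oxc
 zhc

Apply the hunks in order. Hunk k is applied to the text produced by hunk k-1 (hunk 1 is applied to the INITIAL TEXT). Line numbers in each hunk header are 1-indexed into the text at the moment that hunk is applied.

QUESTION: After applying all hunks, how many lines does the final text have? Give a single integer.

Answer: 12

Derivation:
Hunk 1: at line 5 remove [rmdmf,elyh] add [qsugc,kns,wpm] -> 12 lines: spq kta onlh vpann vyd bhvy qsugc kns wpm psex oxc zhc
Hunk 2: at line 1 remove [kta] add [mcvvr,rtmw,vfkv] -> 14 lines: spq mcvvr rtmw vfkv onlh vpann vyd bhvy qsugc kns wpm psex oxc zhc
Hunk 3: at line 6 remove [bhvy,qsugc,kns] add [msy,fdt,wshhy] -> 14 lines: spq mcvvr rtmw vfkv onlh vpann vyd msy fdt wshhy wpm psex oxc zhc
Hunk 4: at line 2 remove [rtmw,vfkv,onlh] add [avfrf,kgh] -> 13 lines: spq mcvvr avfrf kgh vpann vyd msy fdt wshhy wpm psex oxc zhc
Hunk 5: at line 8 remove [wpm,psex] add [ibyd] -> 12 lines: spq mcvvr avfrf kgh vpann vyd msy fdt wshhy ibyd oxc zhc
Final line count: 12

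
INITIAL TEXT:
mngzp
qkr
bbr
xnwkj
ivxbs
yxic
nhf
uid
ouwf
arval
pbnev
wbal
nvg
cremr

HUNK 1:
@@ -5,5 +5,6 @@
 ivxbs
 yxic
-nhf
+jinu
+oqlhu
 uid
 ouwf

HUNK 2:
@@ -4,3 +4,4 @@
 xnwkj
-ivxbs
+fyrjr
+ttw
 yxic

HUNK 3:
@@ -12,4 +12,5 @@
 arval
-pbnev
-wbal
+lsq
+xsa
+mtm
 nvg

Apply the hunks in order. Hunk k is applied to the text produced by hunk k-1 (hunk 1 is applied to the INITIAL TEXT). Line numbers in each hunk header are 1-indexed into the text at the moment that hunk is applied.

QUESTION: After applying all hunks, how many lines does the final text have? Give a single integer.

Hunk 1: at line 5 remove [nhf] add [jinu,oqlhu] -> 15 lines: mngzp qkr bbr xnwkj ivxbs yxic jinu oqlhu uid ouwf arval pbnev wbal nvg cremr
Hunk 2: at line 4 remove [ivxbs] add [fyrjr,ttw] -> 16 lines: mngzp qkr bbr xnwkj fyrjr ttw yxic jinu oqlhu uid ouwf arval pbnev wbal nvg cremr
Hunk 3: at line 12 remove [pbnev,wbal] add [lsq,xsa,mtm] -> 17 lines: mngzp qkr bbr xnwkj fyrjr ttw yxic jinu oqlhu uid ouwf arval lsq xsa mtm nvg cremr
Final line count: 17

Answer: 17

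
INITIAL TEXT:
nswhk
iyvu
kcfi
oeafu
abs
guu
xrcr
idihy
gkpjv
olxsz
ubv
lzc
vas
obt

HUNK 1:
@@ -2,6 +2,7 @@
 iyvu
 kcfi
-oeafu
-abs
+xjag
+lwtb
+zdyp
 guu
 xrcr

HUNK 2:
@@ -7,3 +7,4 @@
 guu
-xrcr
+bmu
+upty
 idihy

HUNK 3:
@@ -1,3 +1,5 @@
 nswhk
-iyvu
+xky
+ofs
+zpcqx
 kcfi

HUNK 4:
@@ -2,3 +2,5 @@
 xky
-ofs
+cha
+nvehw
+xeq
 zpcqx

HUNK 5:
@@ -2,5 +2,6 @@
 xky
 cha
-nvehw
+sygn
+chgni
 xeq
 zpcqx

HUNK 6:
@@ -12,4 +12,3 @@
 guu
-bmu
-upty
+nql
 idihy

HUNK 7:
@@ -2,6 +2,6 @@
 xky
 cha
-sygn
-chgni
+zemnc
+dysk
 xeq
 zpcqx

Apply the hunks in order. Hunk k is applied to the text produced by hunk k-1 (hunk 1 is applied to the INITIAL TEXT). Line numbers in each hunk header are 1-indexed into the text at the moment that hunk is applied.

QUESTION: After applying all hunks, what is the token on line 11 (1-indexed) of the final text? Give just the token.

Hunk 1: at line 2 remove [oeafu,abs] add [xjag,lwtb,zdyp] -> 15 lines: nswhk iyvu kcfi xjag lwtb zdyp guu xrcr idihy gkpjv olxsz ubv lzc vas obt
Hunk 2: at line 7 remove [xrcr] add [bmu,upty] -> 16 lines: nswhk iyvu kcfi xjag lwtb zdyp guu bmu upty idihy gkpjv olxsz ubv lzc vas obt
Hunk 3: at line 1 remove [iyvu] add [xky,ofs,zpcqx] -> 18 lines: nswhk xky ofs zpcqx kcfi xjag lwtb zdyp guu bmu upty idihy gkpjv olxsz ubv lzc vas obt
Hunk 4: at line 2 remove [ofs] add [cha,nvehw,xeq] -> 20 lines: nswhk xky cha nvehw xeq zpcqx kcfi xjag lwtb zdyp guu bmu upty idihy gkpjv olxsz ubv lzc vas obt
Hunk 5: at line 2 remove [nvehw] add [sygn,chgni] -> 21 lines: nswhk xky cha sygn chgni xeq zpcqx kcfi xjag lwtb zdyp guu bmu upty idihy gkpjv olxsz ubv lzc vas obt
Hunk 6: at line 12 remove [bmu,upty] add [nql] -> 20 lines: nswhk xky cha sygn chgni xeq zpcqx kcfi xjag lwtb zdyp guu nql idihy gkpjv olxsz ubv lzc vas obt
Hunk 7: at line 2 remove [sygn,chgni] add [zemnc,dysk] -> 20 lines: nswhk xky cha zemnc dysk xeq zpcqx kcfi xjag lwtb zdyp guu nql idihy gkpjv olxsz ubv lzc vas obt
Final line 11: zdyp

Answer: zdyp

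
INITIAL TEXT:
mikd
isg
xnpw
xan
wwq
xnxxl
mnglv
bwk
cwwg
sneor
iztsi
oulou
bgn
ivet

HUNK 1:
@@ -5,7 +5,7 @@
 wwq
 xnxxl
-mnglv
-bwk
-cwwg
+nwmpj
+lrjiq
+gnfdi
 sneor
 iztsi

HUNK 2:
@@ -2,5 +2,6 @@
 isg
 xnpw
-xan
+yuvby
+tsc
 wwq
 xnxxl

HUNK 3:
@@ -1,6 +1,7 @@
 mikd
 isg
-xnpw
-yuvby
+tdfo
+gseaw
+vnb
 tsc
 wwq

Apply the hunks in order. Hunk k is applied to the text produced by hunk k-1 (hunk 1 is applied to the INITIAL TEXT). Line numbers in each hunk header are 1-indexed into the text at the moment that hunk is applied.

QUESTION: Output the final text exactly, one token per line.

Hunk 1: at line 5 remove [mnglv,bwk,cwwg] add [nwmpj,lrjiq,gnfdi] -> 14 lines: mikd isg xnpw xan wwq xnxxl nwmpj lrjiq gnfdi sneor iztsi oulou bgn ivet
Hunk 2: at line 2 remove [xan] add [yuvby,tsc] -> 15 lines: mikd isg xnpw yuvby tsc wwq xnxxl nwmpj lrjiq gnfdi sneor iztsi oulou bgn ivet
Hunk 3: at line 1 remove [xnpw,yuvby] add [tdfo,gseaw,vnb] -> 16 lines: mikd isg tdfo gseaw vnb tsc wwq xnxxl nwmpj lrjiq gnfdi sneor iztsi oulou bgn ivet

Answer: mikd
isg
tdfo
gseaw
vnb
tsc
wwq
xnxxl
nwmpj
lrjiq
gnfdi
sneor
iztsi
oulou
bgn
ivet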